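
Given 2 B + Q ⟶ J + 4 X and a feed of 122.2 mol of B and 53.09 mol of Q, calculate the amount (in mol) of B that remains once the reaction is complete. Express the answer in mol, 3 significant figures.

n(B) = 122.2 mol
n(Q) = 53.09 mol
n/ν for B = 122.2/2 = 61.10
n/ν for Q = 53.09/1 = 53.09
Smallest n/ν is Q → limiting reagent.
B consumed = (2/1) × 53.09 = 106.2 mol
B remaining = 122.2 − 106.2 = 16.00 mol

16.0 mol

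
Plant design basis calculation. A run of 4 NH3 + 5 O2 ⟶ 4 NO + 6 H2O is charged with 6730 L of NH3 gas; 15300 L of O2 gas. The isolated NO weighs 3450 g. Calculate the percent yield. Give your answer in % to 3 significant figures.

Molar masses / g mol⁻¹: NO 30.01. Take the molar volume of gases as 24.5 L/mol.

41.9 %

n(NH3) = 6730 / 24.5 = 274.7 mol
n(O2) = 15300 / 24.5 = 624.5 mol
n/ν → NH3: 68.68, O2: 124.9; NH3 is limiting.
theoretical n(NO) = (4/4) × 274.7 = 274.7 mol → 8244 g
% yield = 3450 / 8244 × 100 = 41.85 %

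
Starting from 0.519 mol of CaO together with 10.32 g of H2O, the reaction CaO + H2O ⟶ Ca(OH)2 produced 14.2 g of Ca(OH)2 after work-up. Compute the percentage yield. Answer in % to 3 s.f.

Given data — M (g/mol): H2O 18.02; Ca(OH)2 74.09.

n(CaO) = 0.5190 mol
n(H2O) = 10.32 / 18.02 = 0.5727 mol
n/ν for CaO = 0.5190/1 = 0.5190
n/ν for H2O = 0.5727/1 = 0.5727
Smallest n/ν is CaO → limiting reagent.
theoretical n(Ca(OH)2) = (1/1) × 0.5190 = 0.5190 mol → 38.45 g
% yield = 14.2 / 38.45 × 100 = 36.93 %

36.9 %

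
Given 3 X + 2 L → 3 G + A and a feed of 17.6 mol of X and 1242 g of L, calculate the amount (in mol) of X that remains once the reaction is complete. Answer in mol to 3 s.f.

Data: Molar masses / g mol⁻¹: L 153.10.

n(X) = 17.60 mol
n(L) = 1242 / 153.10 = 8.112 mol
n/ν for X = 17.60/3 = 5.867
n/ν for L = 8.112/2 = 4.056
Smallest n/ν is L → limiting reagent.
X consumed = (3/2) × 8.112 = 12.17 mol
X remaining = 17.60 − 12.17 = 5.430 mol

5.43 mol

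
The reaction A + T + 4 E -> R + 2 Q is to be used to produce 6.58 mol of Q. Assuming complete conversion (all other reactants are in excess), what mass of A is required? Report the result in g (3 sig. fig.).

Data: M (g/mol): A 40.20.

132 g

n(Q) = 6.580 mol
n(A) = (1/2) × 6.580 = 3.290 mol
mass = 3.290 × 40.20 = 132.3 g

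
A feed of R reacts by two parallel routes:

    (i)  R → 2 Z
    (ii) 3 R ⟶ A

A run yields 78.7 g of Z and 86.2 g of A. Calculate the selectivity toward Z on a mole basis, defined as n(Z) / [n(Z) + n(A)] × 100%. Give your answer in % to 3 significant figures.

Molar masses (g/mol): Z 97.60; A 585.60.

84.6 %

n(Z) = 78.7 / 97.60 = 0.8064 mol
n(A) = 86.2 / 585.60 = 0.1472 mol
selectivity = 0.8064/(0.8064+0.1472) × 100 = 84.56 %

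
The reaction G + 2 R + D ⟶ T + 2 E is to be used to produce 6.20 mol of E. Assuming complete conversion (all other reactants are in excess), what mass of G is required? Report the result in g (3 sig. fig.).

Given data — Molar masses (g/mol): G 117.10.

n(E) = 6.200 mol
n(G) = (1/2) × 6.200 = 3.100 mol
mass = 3.100 × 117.10 = 363.0 g

363 g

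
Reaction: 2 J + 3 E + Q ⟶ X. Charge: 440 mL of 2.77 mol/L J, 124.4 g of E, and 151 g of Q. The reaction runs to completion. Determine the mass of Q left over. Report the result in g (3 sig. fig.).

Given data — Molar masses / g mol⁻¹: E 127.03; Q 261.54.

65.6 g

n(J) = 2.77 × 440.0/1000 = 1.219 mol
n(E) = 124.4 / 127.03 = 0.9793 mol
n(Q) = 151.0 / 261.54 = 0.5773 mol
n/ν for J = 1.219/2 = 0.6095
n/ν for E = 0.9793/3 = 0.3264
n/ν for Q = 0.5773/1 = 0.5773
Smallest n/ν is E → limiting reagent.
Q consumed = (1/3) × 0.9793 = 0.3264 mol
Q remaining = 0.5773 − 0.3264 = 0.2509 mol
mass = 0.2509 × 261.54 = 65.62 g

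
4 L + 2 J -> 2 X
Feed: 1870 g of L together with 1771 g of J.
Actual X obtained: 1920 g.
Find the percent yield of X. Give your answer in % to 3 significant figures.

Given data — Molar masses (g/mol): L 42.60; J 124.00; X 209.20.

64.3 %

n(L) = 1870 / 42.60 = 43.90 mol
n(J) = 1771 / 124.00 = 14.28 mol
n/ν → L: 10.98, J: 7.140; J is limiting.
theoretical n(X) = (2/2) × 14.28 = 14.28 mol → 2987 g
% yield = 1920 / 2987 × 100 = 64.28 %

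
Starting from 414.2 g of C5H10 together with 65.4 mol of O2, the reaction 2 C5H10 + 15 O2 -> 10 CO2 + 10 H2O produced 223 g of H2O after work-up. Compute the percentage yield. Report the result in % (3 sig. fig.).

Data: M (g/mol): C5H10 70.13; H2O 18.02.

41.9 %

n(C5H10) = 414.2 / 70.13 = 5.906 mol
n(O2) = 65.40 mol
n/ν for C5H10 = 5.906/2 = 2.953
n/ν for O2 = 65.40/15 = 4.360
Smallest n/ν is C5H10 → limiting reagent.
theoretical n(H2O) = (10/2) × 5.906 = 29.53 mol → 532.1 g
% yield = 223 / 532.1 × 100 = 41.91 %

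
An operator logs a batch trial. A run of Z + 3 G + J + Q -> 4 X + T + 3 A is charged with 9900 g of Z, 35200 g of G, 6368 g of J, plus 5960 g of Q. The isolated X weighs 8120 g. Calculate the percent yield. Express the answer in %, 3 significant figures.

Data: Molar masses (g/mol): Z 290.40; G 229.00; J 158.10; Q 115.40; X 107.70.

55.3 %

n(Z) = 9900 / 290.40 = 34.09 mol
n(G) = 35200 / 229.00 = 153.7 mol
n(J) = 6368 / 158.10 = 40.28 mol
n(Q) = 5960 / 115.40 = 51.65 mol
n/ν → Z: 34.09, G: 51.23, J: 40.28, Q: 51.65; Z is limiting.
theoretical n(X) = (4/1) × 34.09 = 136.4 mol → 14690 g
% yield = 8120 / 14690 × 100 = 55.28 %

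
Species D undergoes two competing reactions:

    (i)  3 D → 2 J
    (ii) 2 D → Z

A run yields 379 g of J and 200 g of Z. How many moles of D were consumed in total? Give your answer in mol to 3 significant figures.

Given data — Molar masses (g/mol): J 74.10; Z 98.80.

n(J) = 379 / 74.10 = 5.115 mol
n(Z) = 200 / 98.80 = 2.024 mol
n(D) via (i) = (3/2)×5.115 = 7.673 mol
n(D) via (ii) = (2/1)×2.024 = 4.048 mol
total n(D) = 7.673 + 4.048 = 11.72 mol

11.7 mol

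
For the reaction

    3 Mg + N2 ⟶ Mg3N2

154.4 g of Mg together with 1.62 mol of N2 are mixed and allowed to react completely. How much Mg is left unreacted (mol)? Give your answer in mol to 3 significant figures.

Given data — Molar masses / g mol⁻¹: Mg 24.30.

1.49 mol

n(Mg) = 154.4 / 24.30 = 6.354 mol
n(N2) = 1.620 mol
n/ν for Mg = 6.354/3 = 2.118
n/ν for N2 = 1.620/1 = 1.620
Smallest n/ν is N2 → limiting reagent.
Mg consumed = (3/1) × 1.620 = 4.860 mol
Mg remaining = 6.354 − 4.860 = 1.494 mol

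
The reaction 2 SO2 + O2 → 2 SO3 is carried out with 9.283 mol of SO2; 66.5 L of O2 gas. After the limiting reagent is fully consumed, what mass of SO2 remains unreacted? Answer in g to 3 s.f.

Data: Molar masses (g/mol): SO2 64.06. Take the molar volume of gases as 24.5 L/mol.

n(SO2) = 9.283 mol
n(O2) = 66.50 / 24.5 = 2.714 mol
n/ν → SO2: 4.642, O2: 2.714; O2 is limiting.
SO2 consumed = (2/1) × 2.714 = 5.428 mol
SO2 remaining = 9.283 − 5.428 = 3.855 mol
mass = 3.855 × 64.06 = 247.0 g

247 g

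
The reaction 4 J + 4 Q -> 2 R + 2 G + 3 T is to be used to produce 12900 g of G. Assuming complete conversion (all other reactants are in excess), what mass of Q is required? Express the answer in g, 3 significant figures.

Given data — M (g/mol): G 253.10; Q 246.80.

25200 g

n(G) = 12900 / 253.10 = 50.97 mol
n(Q) = (4/2) × 50.97 = 101.9 mol
mass = 101.9 × 246.80 = 25150 g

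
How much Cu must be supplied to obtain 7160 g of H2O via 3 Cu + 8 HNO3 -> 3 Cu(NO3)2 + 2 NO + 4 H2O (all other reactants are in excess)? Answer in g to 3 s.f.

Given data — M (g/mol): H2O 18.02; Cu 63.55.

18900 g

n(H2O) = 7160 / 18.02 = 397.3 mol
n(Cu) = (3/4) × 397.3 = 298.0 mol
mass = 298.0 × 63.55 = 18940 g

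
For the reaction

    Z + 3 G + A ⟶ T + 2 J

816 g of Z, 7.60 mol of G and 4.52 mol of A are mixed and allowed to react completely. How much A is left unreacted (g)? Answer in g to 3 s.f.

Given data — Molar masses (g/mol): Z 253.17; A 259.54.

n(Z) = 816.0 / 253.17 = 3.223 mol
n(G) = 7.600 mol
n(A) = 4.520 mol
n/ν → Z: 3.223, G: 2.533, A: 4.520; G is limiting.
A consumed = (1/3) × 7.600 = 2.533 mol
A remaining = 4.520 − 2.533 = 1.987 mol
mass = 1.987 × 259.54 = 515.7 g

516 g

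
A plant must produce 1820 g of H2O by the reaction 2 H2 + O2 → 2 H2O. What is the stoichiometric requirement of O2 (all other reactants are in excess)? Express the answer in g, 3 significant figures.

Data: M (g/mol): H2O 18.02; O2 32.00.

n(H2O) = 1820 / 18.02 = 101.0 mol
n(O2) = (1/2) × 101.0 = 50.50 mol
mass = 50.50 × 32.00 = 1616 g

1620 g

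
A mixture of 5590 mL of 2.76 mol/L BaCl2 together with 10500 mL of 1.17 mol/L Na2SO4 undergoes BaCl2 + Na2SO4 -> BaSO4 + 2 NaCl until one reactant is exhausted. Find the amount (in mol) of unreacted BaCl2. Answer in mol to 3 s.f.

3.14 mol

n(BaCl2) = 2.76 × 5590/1000 = 15.43 mol
n(Na2SO4) = 1.17 × 10500/1000 = 12.29 mol
n/ν for BaCl2 = 15.43/1 = 15.43
n/ν for Na2SO4 = 12.29/1 = 12.29
Smallest n/ν is Na2SO4 → limiting reagent.
BaCl2 consumed = (1/1) × 12.29 = 12.29 mol
BaCl2 remaining = 15.43 − 12.29 = 3.140 mol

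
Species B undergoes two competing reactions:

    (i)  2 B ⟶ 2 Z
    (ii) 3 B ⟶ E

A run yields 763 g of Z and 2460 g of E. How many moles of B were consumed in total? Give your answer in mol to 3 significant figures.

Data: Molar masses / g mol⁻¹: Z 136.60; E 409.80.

23.6 mol

n(Z) = 763 / 136.60 = 5.586 mol
n(E) = 2460 / 409.80 = 6.003 mol
n(B) via (i) = (2/2)×5.586 = 5.586 mol
n(B) via (ii) = (3/1)×6.003 = 18.01 mol
total n(B) = 5.586 + 18.01 = 23.60 mol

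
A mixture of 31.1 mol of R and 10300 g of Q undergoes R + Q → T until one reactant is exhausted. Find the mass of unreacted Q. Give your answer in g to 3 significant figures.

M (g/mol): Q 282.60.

n(R) = 31.10 mol
n(Q) = 10300 / 282.60 = 36.45 mol
n/ν → R: 31.10, Q: 36.45; R is limiting.
Q consumed = (1/1) × 31.10 = 31.10 mol
Q remaining = 36.45 − 31.10 = 5.350 mol
mass = 5.350 × 282.60 = 1512 g

1510 g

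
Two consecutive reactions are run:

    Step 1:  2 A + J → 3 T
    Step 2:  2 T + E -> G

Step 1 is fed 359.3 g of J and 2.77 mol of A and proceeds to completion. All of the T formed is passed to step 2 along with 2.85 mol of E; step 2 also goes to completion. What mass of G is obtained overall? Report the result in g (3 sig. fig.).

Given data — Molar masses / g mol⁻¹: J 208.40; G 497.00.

Step 1:
n(J) = 359.3 / 208.40 = 1.724 mol
n(A) = 2.770 mol
n/ν → J: 1.724, A: 1.385; A is limiting.
n(T) produced = (3/2) × 2.770 = 4.155 mol
Step 2:
n(T) available = 4.155 mol
n(E) = 2.850 mol
n/ν → T: 2.078, E: 2.850; T is limiting.
n(G) = (1/2) × 4.155 = 2.078 mol
mass = 2.078 × 497.00 = 1033 g

1030 g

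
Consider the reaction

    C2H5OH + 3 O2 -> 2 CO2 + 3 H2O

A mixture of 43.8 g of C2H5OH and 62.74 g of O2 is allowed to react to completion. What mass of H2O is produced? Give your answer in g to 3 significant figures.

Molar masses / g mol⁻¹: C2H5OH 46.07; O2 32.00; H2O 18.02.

35.3 g

n(C2H5OH) = 43.80 / 46.07 = 0.9507 mol
n(O2) = 62.74 / 32.00 = 1.961 mol
n/ν for C2H5OH = 0.9507/1 = 0.9507
n/ν for O2 = 1.961/3 = 0.6537
Smallest n/ν is O2 → limiting reagent.
n(H2O) = (3/3) × 1.961 = 1.961 mol
mass = 1.961 × 18.02 = 35.34 g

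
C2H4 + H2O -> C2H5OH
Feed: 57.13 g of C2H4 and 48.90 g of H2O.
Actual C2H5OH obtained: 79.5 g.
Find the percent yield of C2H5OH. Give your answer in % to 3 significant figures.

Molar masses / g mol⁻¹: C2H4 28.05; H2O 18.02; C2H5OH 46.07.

n(C2H4) = 57.13 / 28.05 = 2.037 mol
n(H2O) = 48.90 / 18.02 = 2.714 mol
n/ν → C2H4: 2.037, H2O: 2.714; C2H4 is limiting.
theoretical n(C2H5OH) = (1/1) × 2.037 = 2.037 mol → 93.84 g
% yield = 79.5 / 93.84 × 100 = 84.72 %

84.7 %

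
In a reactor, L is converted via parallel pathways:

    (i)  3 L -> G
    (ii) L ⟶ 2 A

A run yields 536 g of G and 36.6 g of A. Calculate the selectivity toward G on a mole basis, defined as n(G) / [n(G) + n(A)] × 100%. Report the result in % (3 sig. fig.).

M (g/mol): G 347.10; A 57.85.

n(G) = 536 / 347.10 = 1.544 mol
n(A) = 36.6 / 57.85 = 0.6327 mol
selectivity = 1.544/(1.544+0.6327) × 100 = 70.93 %

70.9 %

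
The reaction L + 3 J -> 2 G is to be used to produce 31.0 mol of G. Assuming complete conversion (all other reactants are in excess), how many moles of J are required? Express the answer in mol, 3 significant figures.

n(G) = 31.00 mol
n(J) = (3/2) × 31.00 = 46.50 mol

46.5 mol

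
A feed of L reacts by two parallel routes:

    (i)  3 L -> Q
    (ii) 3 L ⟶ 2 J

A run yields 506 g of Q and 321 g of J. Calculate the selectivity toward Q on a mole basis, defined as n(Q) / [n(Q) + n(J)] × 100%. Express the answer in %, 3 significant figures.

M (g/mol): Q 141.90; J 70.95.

44.1 %

n(Q) = 506 / 141.90 = 3.566 mol
n(J) = 321 / 70.95 = 4.524 mol
selectivity = 3.566/(3.566+4.524) × 100 = 44.08 %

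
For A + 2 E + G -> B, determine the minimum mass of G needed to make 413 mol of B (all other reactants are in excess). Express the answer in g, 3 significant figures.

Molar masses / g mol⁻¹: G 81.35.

33600 g

n(B) = 413.0 mol
n(G) = (1/1) × 413.0 = 413.0 mol
mass = 413.0 × 81.35 = 33600 g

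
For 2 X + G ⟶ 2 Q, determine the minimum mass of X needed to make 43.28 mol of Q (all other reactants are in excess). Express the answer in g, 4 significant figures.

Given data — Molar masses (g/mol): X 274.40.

n(Q) = 43.28 mol
n(X) = (2/2) × 43.28 = 43.28 mol
mass = 43.28 × 274.40 = 11880 g

11880 g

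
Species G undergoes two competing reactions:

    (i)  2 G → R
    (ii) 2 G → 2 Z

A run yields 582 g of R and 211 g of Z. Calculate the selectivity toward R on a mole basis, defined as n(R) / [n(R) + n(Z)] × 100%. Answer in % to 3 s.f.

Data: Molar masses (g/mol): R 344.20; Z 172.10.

58.0 %

n(R) = 582 / 344.20 = 1.691 mol
n(Z) = 211 / 172.10 = 1.226 mol
selectivity = 1.691/(1.691+1.226) × 100 = 57.97 %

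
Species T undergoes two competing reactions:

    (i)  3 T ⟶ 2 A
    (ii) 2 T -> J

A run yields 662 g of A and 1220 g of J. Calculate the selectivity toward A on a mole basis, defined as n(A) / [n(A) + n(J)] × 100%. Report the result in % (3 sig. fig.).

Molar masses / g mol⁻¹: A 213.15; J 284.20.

42.0 %

n(A) = 662 / 213.15 = 3.106 mol
n(J) = 1220 / 284.20 = 4.293 mol
selectivity = 3.106/(3.106+4.293) × 100 = 41.98 %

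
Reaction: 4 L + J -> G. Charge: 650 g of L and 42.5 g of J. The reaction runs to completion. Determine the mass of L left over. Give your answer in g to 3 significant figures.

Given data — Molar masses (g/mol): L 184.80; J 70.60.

n(L) = 650.0 / 184.80 = 3.517 mol
n(J) = 42.50 / 70.60 = 0.6020 mol
n/ν → L: 0.8793, J: 0.6020; J is limiting.
L consumed = (4/1) × 0.6020 = 2.408 mol
L remaining = 3.517 − 2.408 = 1.109 mol
mass = 1.109 × 184.80 = 204.9 g

205 g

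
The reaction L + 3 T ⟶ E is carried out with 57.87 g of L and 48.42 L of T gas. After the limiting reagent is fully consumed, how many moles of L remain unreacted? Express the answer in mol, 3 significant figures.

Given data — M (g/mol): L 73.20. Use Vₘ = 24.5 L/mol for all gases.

0.132 mol

n(L) = 57.87 / 73.20 = 0.7906 mol
n(T) = 48.42 / 24.5 = 1.976 mol
n/ν for L = 0.7906/1 = 0.7906
n/ν for T = 1.976/3 = 0.6587
Smallest n/ν is T → limiting reagent.
L consumed = (1/3) × 1.976 = 0.6587 mol
L remaining = 0.7906 − 0.6587 = 0.1319 mol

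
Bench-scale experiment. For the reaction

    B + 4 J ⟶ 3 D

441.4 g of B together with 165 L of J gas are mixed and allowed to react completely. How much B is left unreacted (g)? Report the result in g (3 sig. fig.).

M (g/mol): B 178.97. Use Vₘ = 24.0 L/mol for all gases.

134 g

n(B) = 441.4 / 178.97 = 2.466 mol
n(J) = 165.0 / 24.0 = 6.875 mol
n/ν for B = 2.466/1 = 2.466
n/ν for J = 6.875/4 = 1.719
Smallest n/ν is J → limiting reagent.
B consumed = (1/4) × 6.875 = 1.719 mol
B remaining = 2.466 − 1.719 = 0.7470 mol
mass = 0.7470 × 178.97 = 133.7 g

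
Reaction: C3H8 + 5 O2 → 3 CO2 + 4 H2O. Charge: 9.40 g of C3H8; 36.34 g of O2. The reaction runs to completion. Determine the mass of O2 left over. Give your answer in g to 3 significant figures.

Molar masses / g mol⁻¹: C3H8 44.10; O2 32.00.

n(C3H8) = 9.400 / 44.10 = 0.2132 mol
n(O2) = 36.34 / 32.00 = 1.136 mol
n/ν for C3H8 = 0.2132/1 = 0.2132
n/ν for O2 = 1.136/5 = 0.2272
Smallest n/ν is C3H8 → limiting reagent.
O2 consumed = (5/1) × 0.2132 = 1.066 mol
O2 remaining = 1.136 − 1.066 = 0.07000 mol
mass = 0.07000 × 32.00 = 2.240 g

2.24 g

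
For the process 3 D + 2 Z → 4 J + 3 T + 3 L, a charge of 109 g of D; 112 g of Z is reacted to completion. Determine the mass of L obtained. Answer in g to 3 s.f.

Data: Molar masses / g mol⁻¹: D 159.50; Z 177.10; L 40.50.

27.7 g

n(D) = 109.0 / 159.50 = 0.6834 mol
n(Z) = 112.0 / 177.10 = 0.6324 mol
n/ν → D: 0.2278, Z: 0.3162; D is limiting.
n(L) = (3/3) × 0.6834 = 0.6834 mol
mass = 0.6834 × 40.50 = 27.68 g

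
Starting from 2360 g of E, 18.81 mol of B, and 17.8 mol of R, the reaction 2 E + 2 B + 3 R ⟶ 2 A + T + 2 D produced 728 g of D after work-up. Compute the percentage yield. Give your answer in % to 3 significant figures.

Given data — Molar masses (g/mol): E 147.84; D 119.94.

n(E) = 2360 / 147.84 = 15.96 mol
n(B) = 18.81 mol
n(R) = 17.80 mol
n/ν → E: 7.980, B: 9.405, R: 5.933; R is limiting.
theoretical n(D) = (2/3) × 17.80 = 11.87 mol → 1424 g
% yield = 728 / 1424 × 100 = 51.12 %

51.1 %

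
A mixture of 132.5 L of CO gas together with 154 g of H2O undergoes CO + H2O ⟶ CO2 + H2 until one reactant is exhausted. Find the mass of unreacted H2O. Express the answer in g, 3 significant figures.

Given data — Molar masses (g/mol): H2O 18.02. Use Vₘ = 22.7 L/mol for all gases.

48.8 g

n(CO) = 132.5 / 22.7 = 5.837 mol
n(H2O) = 154.0 / 18.02 = 8.546 mol
n/ν for CO = 5.837/1 = 5.837
n/ν for H2O = 8.546/1 = 8.546
Smallest n/ν is CO → limiting reagent.
H2O consumed = (1/1) × 5.837 = 5.837 mol
H2O remaining = 8.546 − 5.837 = 2.709 mol
mass = 2.709 × 18.02 = 48.82 g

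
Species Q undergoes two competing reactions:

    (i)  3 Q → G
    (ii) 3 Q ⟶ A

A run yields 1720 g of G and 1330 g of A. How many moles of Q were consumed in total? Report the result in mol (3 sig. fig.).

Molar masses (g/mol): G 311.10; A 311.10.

29.4 mol

n(G) = 1720 / 311.10 = 5.529 mol
n(A) = 1330 / 311.10 = 4.275 mol
n(Q) via (i) = (3/1)×5.529 = 16.59 mol
n(Q) via (ii) = (3/1)×4.275 = 12.83 mol
total n(Q) = 16.59 + 12.83 = 29.42 mol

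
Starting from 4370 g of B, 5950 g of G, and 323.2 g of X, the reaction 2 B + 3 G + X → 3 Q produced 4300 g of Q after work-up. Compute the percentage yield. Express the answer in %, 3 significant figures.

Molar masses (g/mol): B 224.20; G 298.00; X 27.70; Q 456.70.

47.2 %

n(B) = 4370 / 224.20 = 19.49 mol
n(G) = 5950 / 298.00 = 19.97 mol
n(X) = 323.2 / 27.70 = 11.67 mol
n/ν for B = 19.49/2 = 9.745
n/ν for G = 19.97/3 = 6.657
n/ν for X = 11.67/1 = 11.67
Smallest n/ν is G → limiting reagent.
theoretical n(Q) = (3/3) × 19.97 = 19.97 mol → 9120 g
% yield = 4300 / 9120 × 100 = 47.15 %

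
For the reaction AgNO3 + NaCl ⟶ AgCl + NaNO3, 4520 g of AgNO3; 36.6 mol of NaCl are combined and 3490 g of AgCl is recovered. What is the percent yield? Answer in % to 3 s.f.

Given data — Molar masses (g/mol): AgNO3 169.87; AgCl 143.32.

91.5 %

n(AgNO3) = 4520 / 169.87 = 26.61 mol
n(NaCl) = 36.60 mol
n/ν for AgNO3 = 26.61/1 = 26.61
n/ν for NaCl = 36.60/1 = 36.60
Smallest n/ν is AgNO3 → limiting reagent.
theoretical n(AgCl) = (1/1) × 26.61 = 26.61 mol → 3814 g
% yield = 3490 / 3814 × 100 = 91.50 %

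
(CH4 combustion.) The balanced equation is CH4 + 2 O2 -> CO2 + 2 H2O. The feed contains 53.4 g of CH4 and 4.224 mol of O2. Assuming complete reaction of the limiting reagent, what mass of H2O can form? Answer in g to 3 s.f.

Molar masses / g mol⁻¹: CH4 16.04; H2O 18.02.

76.1 g

n(CH4) = 53.40 / 16.04 = 3.329 mol
n(O2) = 4.224 mol
n/ν → CH4: 3.329, O2: 2.112; O2 is limiting.
n(H2O) = (2/2) × 4.224 = 4.224 mol
mass = 4.224 × 18.02 = 76.12 g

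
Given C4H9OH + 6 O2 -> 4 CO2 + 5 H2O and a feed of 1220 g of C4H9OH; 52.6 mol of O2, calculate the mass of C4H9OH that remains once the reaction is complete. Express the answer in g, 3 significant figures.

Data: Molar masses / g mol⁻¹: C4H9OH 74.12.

570 g

n(C4H9OH) = 1220 / 74.12 = 16.46 mol
n(O2) = 52.60 mol
n/ν for C4H9OH = 16.46/1 = 16.46
n/ν for O2 = 52.60/6 = 8.767
Smallest n/ν is O2 → limiting reagent.
C4H9OH consumed = (1/6) × 52.60 = 8.767 mol
C4H9OH remaining = 16.46 − 8.767 = 7.693 mol
mass = 7.693 × 74.12 = 570.2 g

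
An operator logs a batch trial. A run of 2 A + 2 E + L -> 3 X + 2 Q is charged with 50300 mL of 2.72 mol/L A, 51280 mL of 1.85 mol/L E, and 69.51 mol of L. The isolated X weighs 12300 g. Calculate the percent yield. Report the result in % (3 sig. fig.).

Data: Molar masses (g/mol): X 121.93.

70.9 %

n(A) = 2.72 × 50300/1000 = 136.8 mol
n(E) = 1.85 × 51280/1000 = 94.87 mol
n(L) = 69.51 mol
n/ν for A = 136.8/2 = 68.40
n/ν for E = 94.87/2 = 47.44
n/ν for L = 69.51/1 = 69.51
Smallest n/ν is E → limiting reagent.
theoretical n(X) = (3/2) × 94.87 = 142.3 mol → 17350 g
% yield = 12300 / 17350 × 100 = 70.89 %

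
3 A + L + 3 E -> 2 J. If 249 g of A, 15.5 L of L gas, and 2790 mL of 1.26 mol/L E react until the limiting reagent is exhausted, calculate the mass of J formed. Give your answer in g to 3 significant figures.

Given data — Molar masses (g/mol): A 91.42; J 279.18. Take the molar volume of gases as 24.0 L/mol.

n(A) = 249.0 / 91.42 = 2.724 mol
n(L) = 15.50 / 24.0 = 0.6458 mol
n(E) = 1.26 × 2790/1000 = 3.515 mol
n/ν for A = 2.724/3 = 0.9080
n/ν for L = 0.6458/1 = 0.6458
n/ν for E = 3.515/3 = 1.172
Smallest n/ν is L → limiting reagent.
n(J) = (2/1) × 0.6458 = 1.292 mol
mass = 1.292 × 279.18 = 360.7 g

361 g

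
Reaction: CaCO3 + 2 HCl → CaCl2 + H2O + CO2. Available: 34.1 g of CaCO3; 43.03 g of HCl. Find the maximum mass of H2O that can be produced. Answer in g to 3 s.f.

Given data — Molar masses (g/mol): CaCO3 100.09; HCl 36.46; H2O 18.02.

n(CaCO3) = 34.10 / 100.09 = 0.3407 mol
n(HCl) = 43.03 / 36.46 = 1.180 mol
n/ν for CaCO3 = 0.3407/1 = 0.3407
n/ν for HCl = 1.180/2 = 0.5900
Smallest n/ν is CaCO3 → limiting reagent.
n(H2O) = (1/1) × 0.3407 = 0.3407 mol
mass = 0.3407 × 18.02 = 6.139 g

6.14 g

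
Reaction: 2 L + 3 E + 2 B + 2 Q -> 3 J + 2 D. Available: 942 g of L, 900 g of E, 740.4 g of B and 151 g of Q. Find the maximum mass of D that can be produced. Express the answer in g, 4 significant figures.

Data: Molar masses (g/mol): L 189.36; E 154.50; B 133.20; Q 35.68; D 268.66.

1043 g

n(L) = 942.0 / 189.36 = 4.975 mol
n(E) = 900.0 / 154.50 = 5.825 mol
n(B) = 740.4 / 133.20 = 5.559 mol
n(Q) = 151.0 / 35.68 = 4.232 mol
n/ν → L: 2.488, E: 1.942, B: 2.780, Q: 2.116; E is limiting.
n(D) = (2/3) × 5.825 = 3.883 mol
mass = 3.883 × 268.66 = 1043 g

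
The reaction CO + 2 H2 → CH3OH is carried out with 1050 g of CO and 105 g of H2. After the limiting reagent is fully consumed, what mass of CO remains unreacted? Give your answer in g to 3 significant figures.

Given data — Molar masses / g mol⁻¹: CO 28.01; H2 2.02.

322 g

n(CO) = 1050 / 28.01 = 37.49 mol
n(H2) = 105.0 / 2.02 = 51.98 mol
n/ν for CO = 37.49/1 = 37.49
n/ν for H2 = 51.98/2 = 25.99
Smallest n/ν is H2 → limiting reagent.
CO consumed = (1/2) × 51.98 = 25.99 mol
CO remaining = 37.49 − 25.99 = 11.50 mol
mass = 11.50 × 28.01 = 322.1 g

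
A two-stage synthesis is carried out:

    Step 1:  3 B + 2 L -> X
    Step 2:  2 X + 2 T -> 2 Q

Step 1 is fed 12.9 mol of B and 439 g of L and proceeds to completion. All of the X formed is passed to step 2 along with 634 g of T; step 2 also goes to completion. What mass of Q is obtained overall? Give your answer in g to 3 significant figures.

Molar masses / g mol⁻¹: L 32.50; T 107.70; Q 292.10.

1260 g

Step 1:
n(B) = 12.90 mol
n(L) = 439.0 / 32.50 = 13.51 mol
n/ν → B: 4.300, L: 6.755; B is limiting.
n(X) produced = (1/3) × 12.90 = 4.300 mol
Step 2:
n(X) available = 4.300 mol
n(T) = 634.0 / 107.70 = 5.887 mol
n/ν → X: 2.150, T: 2.944; X is limiting.
n(Q) = (2/2) × 4.300 = 4.300 mol
mass = 4.300 × 292.10 = 1256 g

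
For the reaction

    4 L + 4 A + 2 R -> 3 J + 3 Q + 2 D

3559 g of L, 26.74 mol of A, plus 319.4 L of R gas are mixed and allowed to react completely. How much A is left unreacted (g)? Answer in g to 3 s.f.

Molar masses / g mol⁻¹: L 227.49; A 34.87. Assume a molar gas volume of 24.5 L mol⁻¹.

387 g

n(L) = 3559 / 227.49 = 15.64 mol
n(A) = 26.74 mol
n(R) = 319.4 / 24.5 = 13.04 mol
n/ν → L: 3.910, A: 6.685, R: 6.520; L is limiting.
A consumed = (4/4) × 15.64 = 15.64 mol
A remaining = 26.74 − 15.64 = 11.10 mol
mass = 11.10 × 34.87 = 387.1 g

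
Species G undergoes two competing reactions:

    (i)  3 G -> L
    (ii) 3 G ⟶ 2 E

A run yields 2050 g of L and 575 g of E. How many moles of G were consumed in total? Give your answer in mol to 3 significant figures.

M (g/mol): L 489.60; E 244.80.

n(L) = 2050 / 489.60 = 4.187 mol
n(E) = 575 / 244.80 = 2.349 mol
n(G) via (i) = (3/1)×4.187 = 12.56 mol
n(G) via (ii) = (3/2)×2.349 = 3.524 mol
total n(G) = 12.56 + 3.524 = 16.08 mol

16.1 mol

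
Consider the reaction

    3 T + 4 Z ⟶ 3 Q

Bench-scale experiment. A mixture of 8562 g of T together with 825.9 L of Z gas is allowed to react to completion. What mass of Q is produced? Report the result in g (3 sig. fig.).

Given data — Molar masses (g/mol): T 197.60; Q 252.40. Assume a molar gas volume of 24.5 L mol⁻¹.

n(T) = 8562 / 197.60 = 43.33 mol
n(Z) = 825.9 / 24.5 = 33.71 mol
n/ν → T: 14.44, Z: 8.428; Z is limiting.
n(Q) = (3/4) × 33.71 = 25.28 mol
mass = 25.28 × 252.40 = 6381 g

6380 g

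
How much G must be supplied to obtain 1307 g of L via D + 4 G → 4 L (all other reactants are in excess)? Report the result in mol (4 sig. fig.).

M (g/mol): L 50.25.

26.01 mol

n(L) = 1307 / 50.25 = 26.01 mol
n(G) = (4/4) × 26.01 = 26.01 mol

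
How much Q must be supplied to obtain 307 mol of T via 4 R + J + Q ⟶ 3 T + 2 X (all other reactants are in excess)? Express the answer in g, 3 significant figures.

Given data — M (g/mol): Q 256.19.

26200 g

n(T) = 307.0 mol
n(Q) = (1/3) × 307.0 = 102.3 mol
mass = 102.3 × 256.19 = 26210 g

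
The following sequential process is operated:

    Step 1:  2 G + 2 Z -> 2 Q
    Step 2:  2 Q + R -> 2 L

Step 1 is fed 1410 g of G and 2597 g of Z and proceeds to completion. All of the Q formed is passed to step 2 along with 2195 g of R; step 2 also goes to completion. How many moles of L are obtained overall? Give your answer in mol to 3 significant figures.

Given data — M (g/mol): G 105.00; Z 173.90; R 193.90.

13.4 mol

Step 1:
n(G) = 1410 / 105.00 = 13.43 mol
n(Z) = 2597 / 173.90 = 14.93 mol
n/ν for G = 13.43/2 = 6.715
n/ν for Z = 14.93/2 = 7.465
Smallest n/ν is G → limiting reagent.
n(Q) produced = (2/2) × 13.43 = 13.43 mol
Step 2:
n(Q) available = 13.43 mol
n(R) = 2195 / 193.90 = 11.32 mol
n/ν for Q = 13.43/2 = 6.715
n/ν for R = 11.32/1 = 11.32
Smallest n/ν is Q → limiting reagent.
n(L) = (2/2) × 13.43 = 13.43 mol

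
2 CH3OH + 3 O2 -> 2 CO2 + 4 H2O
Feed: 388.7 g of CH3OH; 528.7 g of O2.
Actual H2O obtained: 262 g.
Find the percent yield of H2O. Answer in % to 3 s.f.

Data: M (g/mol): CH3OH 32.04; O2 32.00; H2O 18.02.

66.0 %

n(CH3OH) = 388.7 / 32.04 = 12.13 mol
n(O2) = 528.7 / 32.00 = 16.52 mol
n/ν for CH3OH = 12.13/2 = 6.065
n/ν for O2 = 16.52/3 = 5.507
Smallest n/ν is O2 → limiting reagent.
theoretical n(H2O) = (4/3) × 16.52 = 22.03 mol → 397.0 g
% yield = 262 / 397.0 × 100 = 65.99 %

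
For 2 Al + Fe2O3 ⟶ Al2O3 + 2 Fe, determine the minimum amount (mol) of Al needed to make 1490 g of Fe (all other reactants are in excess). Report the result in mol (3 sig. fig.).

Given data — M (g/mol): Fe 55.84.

26.7 mol

n(Fe) = 1490 / 55.84 = 26.68 mol
n(Al) = (2/2) × 26.68 = 26.68 mol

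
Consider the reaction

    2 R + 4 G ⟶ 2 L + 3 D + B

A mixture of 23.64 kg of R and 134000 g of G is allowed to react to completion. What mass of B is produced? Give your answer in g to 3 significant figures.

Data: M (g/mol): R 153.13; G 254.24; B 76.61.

n(R) = 23.64×1000 / 153.13 = 154.4 mol
n(G) = 134000 / 254.24 = 527.1 mol
n/ν → R: 77.20, G: 131.8; R is limiting.
n(B) = (1/2) × 154.4 = 77.20 mol
mass = 77.20 × 76.61 = 5914 g

5910 g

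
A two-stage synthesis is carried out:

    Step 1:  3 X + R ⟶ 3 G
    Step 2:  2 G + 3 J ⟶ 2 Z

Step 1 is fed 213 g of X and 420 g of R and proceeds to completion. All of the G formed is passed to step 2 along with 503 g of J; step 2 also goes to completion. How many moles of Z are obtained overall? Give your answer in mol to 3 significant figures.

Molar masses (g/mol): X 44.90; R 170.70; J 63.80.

Step 1:
n(X) = 213.0 / 44.90 = 4.744 mol
n(R) = 420.0 / 170.70 = 2.460 mol
n/ν → X: 1.581, R: 2.460; X is limiting.
n(G) produced = (3/3) × 4.744 = 4.744 mol
Step 2:
n(G) available = 4.744 mol
n(J) = 503.0 / 63.80 = 7.884 mol
n/ν → G: 2.372, J: 2.628; G is limiting.
n(Z) = (2/2) × 4.744 = 4.744 mol

4.74 mol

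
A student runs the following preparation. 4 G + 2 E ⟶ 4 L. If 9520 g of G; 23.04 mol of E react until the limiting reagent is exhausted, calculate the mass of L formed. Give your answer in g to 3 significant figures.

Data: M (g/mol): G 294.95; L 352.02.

n(G) = 9520 / 294.95 = 32.28 mol
n(E) = 23.04 mol
n/ν for G = 32.28/4 = 8.070
n/ν for E = 23.04/2 = 11.52
Smallest n/ν is G → limiting reagent.
n(L) = (4/4) × 32.28 = 32.28 mol
mass = 32.28 × 352.02 = 11360 g

11400 g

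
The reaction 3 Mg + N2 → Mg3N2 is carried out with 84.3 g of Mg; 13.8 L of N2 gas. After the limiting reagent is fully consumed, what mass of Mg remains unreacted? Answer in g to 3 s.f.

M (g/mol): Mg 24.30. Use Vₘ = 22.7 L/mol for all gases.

n(Mg) = 84.30 / 24.30 = 3.469 mol
n(N2) = 13.80 / 22.7 = 0.6079 mol
n/ν for Mg = 3.469/3 = 1.156
n/ν for N2 = 0.6079/1 = 0.6079
Smallest n/ν is N2 → limiting reagent.
Mg consumed = (3/1) × 0.6079 = 1.824 mol
Mg remaining = 3.469 − 1.824 = 1.645 mol
mass = 1.645 × 24.30 = 39.97 g

40.0 g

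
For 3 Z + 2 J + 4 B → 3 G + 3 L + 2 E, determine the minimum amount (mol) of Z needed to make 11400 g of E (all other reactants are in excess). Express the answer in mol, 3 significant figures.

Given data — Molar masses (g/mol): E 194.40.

88.0 mol

n(E) = 11400 / 194.40 = 58.64 mol
n(Z) = (3/2) × 58.64 = 87.96 mol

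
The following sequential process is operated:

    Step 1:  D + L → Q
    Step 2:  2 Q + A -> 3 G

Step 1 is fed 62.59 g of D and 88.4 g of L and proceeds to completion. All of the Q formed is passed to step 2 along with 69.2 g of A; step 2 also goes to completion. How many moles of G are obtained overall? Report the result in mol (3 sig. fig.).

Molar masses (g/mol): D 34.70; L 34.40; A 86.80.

Step 1:
n(D) = 62.59 / 34.70 = 1.804 mol
n(L) = 88.40 / 34.40 = 2.570 mol
n/ν for D = 1.804/1 = 1.804
n/ν for L = 2.570/1 = 2.570
Smallest n/ν is D → limiting reagent.
n(Q) produced = (1/1) × 1.804 = 1.804 mol
Step 2:
n(Q) available = 1.804 mol
n(A) = 69.20 / 86.80 = 0.7972 mol
n/ν for Q = 1.804/2 = 0.9020
n/ν for A = 0.7972/1 = 0.7972
Smallest n/ν is A → limiting reagent.
n(G) = (3/1) × 0.7972 = 2.392 mol

2.39 mol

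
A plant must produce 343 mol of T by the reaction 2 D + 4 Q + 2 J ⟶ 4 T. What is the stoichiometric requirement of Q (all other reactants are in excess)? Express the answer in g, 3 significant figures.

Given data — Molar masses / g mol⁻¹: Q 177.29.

n(T) = 343.0 mol
n(Q) = (4/4) × 343.0 = 343.0 mol
mass = 343.0 × 177.29 = 60810 g

60800 g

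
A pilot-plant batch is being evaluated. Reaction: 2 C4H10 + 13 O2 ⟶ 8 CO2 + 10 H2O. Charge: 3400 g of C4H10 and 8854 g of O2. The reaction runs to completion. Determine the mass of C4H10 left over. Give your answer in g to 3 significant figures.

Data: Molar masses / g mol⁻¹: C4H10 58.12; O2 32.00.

n(C4H10) = 3400 / 58.12 = 58.50 mol
n(O2) = 8854 / 32.00 = 276.7 mol
n/ν for C4H10 = 58.50/2 = 29.25
n/ν for O2 = 276.7/13 = 21.28
Smallest n/ν is O2 → limiting reagent.
C4H10 consumed = (2/13) × 276.7 = 42.57 mol
C4H10 remaining = 58.50 − 42.57 = 15.93 mol
mass = 15.93 × 58.12 = 925.9 g

926 g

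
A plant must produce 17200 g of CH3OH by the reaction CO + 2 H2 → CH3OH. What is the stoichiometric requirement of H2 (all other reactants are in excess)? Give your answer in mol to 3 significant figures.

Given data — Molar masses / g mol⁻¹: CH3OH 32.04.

1070 mol

n(CH3OH) = 17200 / 32.04 = 536.8 mol
n(H2) = (2/1) × 536.8 = 1074 mol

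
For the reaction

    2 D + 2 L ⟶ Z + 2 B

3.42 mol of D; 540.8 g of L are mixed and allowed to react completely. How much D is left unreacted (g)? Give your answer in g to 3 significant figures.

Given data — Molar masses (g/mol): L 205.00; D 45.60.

n(D) = 3.420 mol
n(L) = 540.8 / 205.00 = 2.638 mol
n/ν for D = 3.420/2 = 1.710
n/ν for L = 2.638/2 = 1.319
Smallest n/ν is L → limiting reagent.
D consumed = (2/2) × 2.638 = 2.638 mol
D remaining = 3.420 − 2.638 = 0.7820 mol
mass = 0.7820 × 45.60 = 35.66 g

35.7 g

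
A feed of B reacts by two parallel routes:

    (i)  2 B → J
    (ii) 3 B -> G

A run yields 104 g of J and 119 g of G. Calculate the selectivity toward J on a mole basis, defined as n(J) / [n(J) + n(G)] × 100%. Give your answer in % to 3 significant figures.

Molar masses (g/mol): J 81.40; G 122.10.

56.7 %

n(J) = 104 / 81.40 = 1.278 mol
n(G) = 119 / 122.10 = 0.9746 mol
selectivity = 1.278/(1.278+0.9746) × 100 = 56.73 %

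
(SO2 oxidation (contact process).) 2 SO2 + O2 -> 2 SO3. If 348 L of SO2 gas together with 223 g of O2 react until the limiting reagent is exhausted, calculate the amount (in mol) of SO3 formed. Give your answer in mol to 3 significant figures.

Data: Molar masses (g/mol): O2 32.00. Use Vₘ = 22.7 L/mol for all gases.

n(SO2) = 348.0 / 22.7 = 15.33 mol
n(O2) = 223.0 / 32.00 = 6.969 mol
n/ν → SO2: 7.665, O2: 6.969; O2 is limiting.
n(SO3) = (2/1) × 6.969 = 13.94 mol

13.9 mol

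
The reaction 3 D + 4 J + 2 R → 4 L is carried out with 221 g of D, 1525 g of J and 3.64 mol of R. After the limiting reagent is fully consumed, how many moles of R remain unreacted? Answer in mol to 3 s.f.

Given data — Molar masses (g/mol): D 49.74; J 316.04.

1.23 mol

n(D) = 221.0 / 49.74 = 4.443 mol
n(J) = 1525 / 316.04 = 4.825 mol
n(R) = 3.640 mol
n/ν for D = 4.443/3 = 1.481
n/ν for J = 4.825/4 = 1.206
n/ν for R = 3.640/2 = 1.820
Smallest n/ν is J → limiting reagent.
R consumed = (2/4) × 4.825 = 2.413 mol
R remaining = 3.640 − 2.413 = 1.227 mol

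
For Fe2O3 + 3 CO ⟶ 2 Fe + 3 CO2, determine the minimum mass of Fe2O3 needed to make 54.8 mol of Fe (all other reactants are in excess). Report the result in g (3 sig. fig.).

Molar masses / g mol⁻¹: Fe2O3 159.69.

4380 g

n(Fe) = 54.80 mol
n(Fe2O3) = (1/2) × 54.80 = 27.40 mol
mass = 27.40 × 159.69 = 4376 g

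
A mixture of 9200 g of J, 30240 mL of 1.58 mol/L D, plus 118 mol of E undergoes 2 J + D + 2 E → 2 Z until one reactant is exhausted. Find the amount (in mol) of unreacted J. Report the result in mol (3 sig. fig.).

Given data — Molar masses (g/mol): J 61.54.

53.9 mol

n(J) = 9200 / 61.54 = 149.5 mol
n(D) = 1.58 × 30240/1000 = 47.78 mol
n(E) = 118.0 mol
n/ν for J = 149.5/2 = 74.75
n/ν for D = 47.78/1 = 47.78
n/ν for E = 118.0/2 = 59.00
Smallest n/ν is D → limiting reagent.
J consumed = (2/1) × 47.78 = 95.56 mol
J remaining = 149.5 − 95.56 = 53.94 mol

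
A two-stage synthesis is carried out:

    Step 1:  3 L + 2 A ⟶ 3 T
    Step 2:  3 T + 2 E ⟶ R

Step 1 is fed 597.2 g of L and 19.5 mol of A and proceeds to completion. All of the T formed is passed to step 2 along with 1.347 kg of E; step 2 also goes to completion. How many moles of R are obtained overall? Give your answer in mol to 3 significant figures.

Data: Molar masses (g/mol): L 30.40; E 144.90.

4.65 mol

Step 1:
n(L) = 597.2 / 30.40 = 19.64 mol
n(A) = 19.50 mol
n/ν for L = 19.64/3 = 6.547
n/ν for A = 19.50/2 = 9.750
Smallest n/ν is L → limiting reagent.
n(T) produced = (3/3) × 19.64 = 19.64 mol
Step 2:
n(T) available = 19.64 mol
n(E) = 1.347×1000 / 144.90 = 9.296 mol
n/ν for T = 19.64/3 = 6.547
n/ν for E = 9.296/2 = 4.648
Smallest n/ν is E → limiting reagent.
n(R) = (1/2) × 9.296 = 4.648 mol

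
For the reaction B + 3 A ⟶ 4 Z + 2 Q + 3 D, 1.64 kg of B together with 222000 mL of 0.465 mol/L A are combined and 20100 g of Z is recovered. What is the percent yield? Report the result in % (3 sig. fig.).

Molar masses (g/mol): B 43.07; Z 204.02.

71.6 %

n(B) = 1.640×1000 / 43.07 = 38.08 mol
n(A) = 0.465 × 222000/1000 = 103.2 mol
n/ν for B = 38.08/1 = 38.08
n/ν for A = 103.2/3 = 34.40
Smallest n/ν is A → limiting reagent.
theoretical n(Z) = (4/3) × 103.2 = 137.6 mol → 28070 g
% yield = 20100 / 28070 × 100 = 71.61 %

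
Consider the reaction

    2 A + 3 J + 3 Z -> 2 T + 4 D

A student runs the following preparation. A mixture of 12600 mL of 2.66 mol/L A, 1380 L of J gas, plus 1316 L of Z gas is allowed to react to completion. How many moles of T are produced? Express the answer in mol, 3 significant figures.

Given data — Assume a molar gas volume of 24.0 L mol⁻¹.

33.5 mol

n(A) = 2.66 × 12600/1000 = 33.52 mol
n(J) = 1380 / 24.0 = 57.50 mol
n(Z) = 1316 / 24.0 = 54.83 mol
n/ν → A: 16.76, J: 19.17, Z: 18.28; A is limiting.
n(T) = (2/2) × 33.52 = 33.52 mol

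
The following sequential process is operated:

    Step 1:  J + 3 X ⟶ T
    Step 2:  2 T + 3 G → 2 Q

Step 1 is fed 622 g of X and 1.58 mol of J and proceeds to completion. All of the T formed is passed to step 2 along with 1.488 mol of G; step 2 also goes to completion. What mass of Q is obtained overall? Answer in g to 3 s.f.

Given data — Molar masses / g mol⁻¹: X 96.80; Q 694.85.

Step 1:
n(X) = 622.0 / 96.80 = 6.426 mol
n(J) = 1.580 mol
n/ν for X = 6.426/3 = 2.142
n/ν for J = 1.580/1 = 1.580
Smallest n/ν is J → limiting reagent.
n(T) produced = (1/1) × 1.580 = 1.580 mol
Step 2:
n(T) available = 1.580 mol
n(G) = 1.488 mol
n/ν for T = 1.580/2 = 0.7900
n/ν for G = 1.488/3 = 0.4960
Smallest n/ν is G → limiting reagent.
n(Q) = (2/3) × 1.488 = 0.9920 mol
mass = 0.9920 × 694.85 = 689.3 g

689 g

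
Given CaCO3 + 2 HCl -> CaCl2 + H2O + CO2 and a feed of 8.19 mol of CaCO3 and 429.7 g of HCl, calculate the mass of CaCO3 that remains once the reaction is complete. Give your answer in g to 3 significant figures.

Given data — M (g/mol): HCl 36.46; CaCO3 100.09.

n(CaCO3) = 8.190 mol
n(HCl) = 429.7 / 36.46 = 11.79 mol
n/ν → CaCO3: 8.190, HCl: 5.895; HCl is limiting.
CaCO3 consumed = (1/2) × 11.79 = 5.895 mol
CaCO3 remaining = 8.190 − 5.895 = 2.295 mol
mass = 2.295 × 100.09 = 229.7 g

230 g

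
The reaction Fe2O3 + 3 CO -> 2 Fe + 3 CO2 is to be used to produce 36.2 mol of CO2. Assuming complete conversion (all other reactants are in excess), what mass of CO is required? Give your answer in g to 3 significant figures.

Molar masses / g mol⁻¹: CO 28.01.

n(CO2) = 36.20 mol
n(CO) = (3/3) × 36.20 = 36.20 mol
mass = 36.20 × 28.01 = 1014 g

1010 g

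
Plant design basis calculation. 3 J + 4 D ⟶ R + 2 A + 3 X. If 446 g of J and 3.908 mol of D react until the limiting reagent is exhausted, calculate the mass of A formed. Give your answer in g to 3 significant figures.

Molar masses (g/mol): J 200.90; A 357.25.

529 g

n(J) = 446.0 / 200.90 = 2.220 mol
n(D) = 3.908 mol
n/ν for J = 2.220/3 = 0.7400
n/ν for D = 3.908/4 = 0.9770
Smallest n/ν is J → limiting reagent.
n(A) = (2/3) × 2.220 = 1.480 mol
mass = 1.480 × 357.25 = 528.7 g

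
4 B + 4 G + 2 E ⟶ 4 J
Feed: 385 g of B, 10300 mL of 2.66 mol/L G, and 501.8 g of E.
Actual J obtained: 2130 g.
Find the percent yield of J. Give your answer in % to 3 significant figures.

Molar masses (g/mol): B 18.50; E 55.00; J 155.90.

74.9 %

n(B) = 385.0 / 18.50 = 20.81 mol
n(G) = 2.66 × 10300/1000 = 27.40 mol
n(E) = 501.8 / 55.00 = 9.124 mol
n/ν → B: 5.203, G: 6.850, E: 4.562; E is limiting.
theoretical n(J) = (4/2) × 9.124 = 18.25 mol → 2845 g
% yield = 2130 / 2845 × 100 = 74.87 %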